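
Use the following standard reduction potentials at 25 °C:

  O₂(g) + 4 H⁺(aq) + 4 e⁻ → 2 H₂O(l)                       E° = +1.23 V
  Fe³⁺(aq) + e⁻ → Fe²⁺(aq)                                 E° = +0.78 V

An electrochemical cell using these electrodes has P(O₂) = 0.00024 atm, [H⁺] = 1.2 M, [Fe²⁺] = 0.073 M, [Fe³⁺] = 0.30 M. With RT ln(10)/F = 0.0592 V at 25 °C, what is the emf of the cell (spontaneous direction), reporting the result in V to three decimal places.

O₂/H₂O is the cathode (higher E°), Fe³⁺/Fe²⁺ the anode: E°cell = +1.23 − (+0.78) = +0.45 V, n = 4.
Overall: O₂(g) + 4 H⁺(aq) + 4 Fe²⁺(aq) → 2 H₂O(l) + 4 Fe³⁺(aq)
Q = [Fe³⁺]^4 / (P(O₂)·[H⁺]^4·[Fe²⁺]^4); log Q = 5.758.
E = E° − (0.0592/n) log Q = +0.45 − (0.0592/4)(5.758) = +0.365 V.

+0.365 V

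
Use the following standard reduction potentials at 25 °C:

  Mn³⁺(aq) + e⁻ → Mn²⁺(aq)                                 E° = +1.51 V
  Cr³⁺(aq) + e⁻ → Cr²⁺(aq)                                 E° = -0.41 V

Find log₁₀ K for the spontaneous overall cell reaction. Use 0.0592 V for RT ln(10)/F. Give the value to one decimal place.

Cathode: Mn³⁺/Mn²⁺; anode: Cr³⁺/Cr²⁺. E°cell = +1.92 V, n = 1.
log K = nE°cell / 0.0592 = (1)(+1.92) / 0.0592 = 32.4.

32.4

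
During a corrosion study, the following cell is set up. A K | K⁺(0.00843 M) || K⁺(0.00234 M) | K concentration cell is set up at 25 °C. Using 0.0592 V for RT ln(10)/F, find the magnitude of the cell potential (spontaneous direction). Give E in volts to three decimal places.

+0.033 V

For a concentration cell E°cell = 0. The 0.00843 M side is the cathode (reduction is favoured where [K⁺] is higher).
With n = 1, E = −(0.0592/1) log([K⁺]ₐₙ/[K⁺]꜀ₐₜ) = −(0.0592/1) log(0.00234/0.00843) = −(0.0592/1)(-0.557) = +0.033 V.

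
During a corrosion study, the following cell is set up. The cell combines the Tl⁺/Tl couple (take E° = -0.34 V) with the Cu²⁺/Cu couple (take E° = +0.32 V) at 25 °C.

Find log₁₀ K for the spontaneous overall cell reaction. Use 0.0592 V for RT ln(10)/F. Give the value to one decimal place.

Cathode: Cu²⁺/Cu; anode: Tl⁺/Tl. E°cell = +0.66 V, n = 2.
log K = nE°cell / 0.0592 = (2)(+0.66) / 0.0592 = 22.3.

22.3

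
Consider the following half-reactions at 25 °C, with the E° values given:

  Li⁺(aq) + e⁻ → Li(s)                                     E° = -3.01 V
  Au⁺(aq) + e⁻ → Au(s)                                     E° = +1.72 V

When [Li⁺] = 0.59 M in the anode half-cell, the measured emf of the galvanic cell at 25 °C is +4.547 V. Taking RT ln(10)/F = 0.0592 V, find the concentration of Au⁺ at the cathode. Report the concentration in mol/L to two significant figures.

Au⁺/Au is the cathode, Li⁺/Li the anode: E°cell = +4.73 V, n = 1.
Overall reaction: Au⁺(aq) + Li(s) → Au(s) + Li⁺(aq); Q = [Li⁺]^1/[Au⁺]^1.
From E = E° − (0.0592/n) log Q: log Q = (E° − E)·n/0.0592 = (+4.73 − (+4.547))·1/0.0592 = 3.0912.
So 1·log[Au⁺] = 1·log(0.59) − log Q = -0.2291 − (3.0912) = -3.3203; [Au⁺] = 10^(-3.3203) ≈ 0.00048 M.

0.00048 M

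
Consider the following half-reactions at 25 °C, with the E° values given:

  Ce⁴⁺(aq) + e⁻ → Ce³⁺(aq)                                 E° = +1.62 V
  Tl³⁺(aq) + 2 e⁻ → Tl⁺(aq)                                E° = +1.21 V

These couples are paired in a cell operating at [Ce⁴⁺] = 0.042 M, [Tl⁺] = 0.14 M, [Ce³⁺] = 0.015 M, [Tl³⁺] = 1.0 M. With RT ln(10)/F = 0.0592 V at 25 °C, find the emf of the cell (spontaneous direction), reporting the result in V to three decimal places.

Ce⁴⁺/Ce³⁺ is the cathode (higher E°), Tl³⁺/Tl⁺ the anode: E°cell = +1.62 − (+1.21) = +0.41 V, n = 2.
Overall: 2 Ce⁴⁺(aq) + Tl⁺(aq) → 2 Ce³⁺(aq) + Tl³⁺(aq)
Q = [Ce³⁺]^2·[Tl³⁺] / ([Ce⁴⁺]^2·[Tl⁺]); log Q = -0.040.
E = E° − (0.0592/n) log Q = +0.41 − (0.0592/2)(-0.040) = +0.411 V.

+0.411 V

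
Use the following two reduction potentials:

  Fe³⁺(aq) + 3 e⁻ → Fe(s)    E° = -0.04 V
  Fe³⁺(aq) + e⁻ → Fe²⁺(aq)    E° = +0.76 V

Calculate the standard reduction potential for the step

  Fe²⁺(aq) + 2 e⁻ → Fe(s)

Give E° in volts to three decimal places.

-0.440 V

Sequential free energies add, so n₃E°₃ = n₁E°₁ + n₂E°₂.
With n₃ = 3, and the known step contributing 1×(+0.76) V, the unknown satisfies 2·E° = 3×(-0.04) − 1×(+0.76) = -0.880.
E° = -0.880 / 2 = -0.440 V.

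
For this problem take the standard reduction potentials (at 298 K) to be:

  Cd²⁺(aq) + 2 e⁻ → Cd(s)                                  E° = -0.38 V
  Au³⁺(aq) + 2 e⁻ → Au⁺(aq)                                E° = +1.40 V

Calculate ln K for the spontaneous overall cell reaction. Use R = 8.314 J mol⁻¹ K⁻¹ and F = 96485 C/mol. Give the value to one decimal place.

Cathode: Au³⁺/Au⁺; anode: Cd²⁺/Cd. E°cell = (+1.40) − (-0.38) = +1.78 V, with n = 2.
ΔG° = −nFE° = −RT ln K, so ln K = nFE°/(RT) = (2)(96485)(+1.78) / ((8.314)(298)) = 138.638.

138.6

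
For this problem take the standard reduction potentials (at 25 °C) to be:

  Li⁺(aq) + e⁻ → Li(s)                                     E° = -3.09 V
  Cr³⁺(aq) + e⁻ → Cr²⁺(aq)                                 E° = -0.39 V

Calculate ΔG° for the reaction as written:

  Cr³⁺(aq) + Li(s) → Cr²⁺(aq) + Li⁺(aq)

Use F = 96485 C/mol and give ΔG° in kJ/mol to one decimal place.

As written, Cr³⁺/Cr²⁺ is reduced (cathode) and Li⁺/Li is oxidised (anode), so E°cell = (-0.39) − (-3.09) = +2.70 V.
Balancing electrons gives n = 1.
ΔG° = −nFE° = −(1)(96485)(+2.70) = -260,510 J = -260.5 kJ/mol.

-260.5 kJ/mol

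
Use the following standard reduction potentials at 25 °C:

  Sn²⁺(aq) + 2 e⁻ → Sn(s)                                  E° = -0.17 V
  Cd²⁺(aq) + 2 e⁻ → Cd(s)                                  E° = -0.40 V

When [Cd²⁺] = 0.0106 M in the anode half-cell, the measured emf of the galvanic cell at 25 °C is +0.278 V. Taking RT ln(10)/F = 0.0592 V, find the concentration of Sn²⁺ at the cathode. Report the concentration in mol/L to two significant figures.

0.44 M

Sn²⁺/Sn is the cathode, Cd²⁺/Cd the anode: E°cell = +0.23 V, n = 2.
Overall reaction: Sn²⁺(aq) + Cd(s) → Sn(s) + Cd²⁺(aq); Q = [Cd²⁺]^1/[Sn²⁺]^1.
From E = E° − (0.0592/n) log Q: log Q = (E° − E)·n/0.0592 = (+0.23 − (+0.278))·2/0.0592 = -1.6216.
So 1·log[Sn²⁺] = 1·log(0.0106) − log Q = -1.9747 − (-1.6216) = -0.3531; [Sn²⁺] = 10^(-0.3531) ≈ 0.44 M.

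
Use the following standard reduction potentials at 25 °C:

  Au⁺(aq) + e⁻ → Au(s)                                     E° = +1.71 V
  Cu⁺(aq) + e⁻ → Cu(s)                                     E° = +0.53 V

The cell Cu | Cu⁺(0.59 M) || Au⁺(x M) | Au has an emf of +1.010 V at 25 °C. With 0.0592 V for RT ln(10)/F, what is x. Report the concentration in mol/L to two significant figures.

0.00079 M

Au⁺/Au is the cathode, Cu⁺/Cu the anode: E°cell = +1.18 V, n = 1.
Overall reaction: Au⁺(aq) + Cu(s) → Au(s) + Cu⁺(aq); Q = [Cu⁺]^1/[Au⁺]^1.
From E = E° − (0.0592/n) log Q: log Q = (E° − E)·n/0.0592 = (+1.18 − (+1.010))·1/0.0592 = 2.8716.
So 1·log[Au⁺] = 1·log(0.59) − log Q = -0.2291 − (2.8716) = -3.1007; [Au⁺] = 10^(-3.1007) ≈ 0.00079 M.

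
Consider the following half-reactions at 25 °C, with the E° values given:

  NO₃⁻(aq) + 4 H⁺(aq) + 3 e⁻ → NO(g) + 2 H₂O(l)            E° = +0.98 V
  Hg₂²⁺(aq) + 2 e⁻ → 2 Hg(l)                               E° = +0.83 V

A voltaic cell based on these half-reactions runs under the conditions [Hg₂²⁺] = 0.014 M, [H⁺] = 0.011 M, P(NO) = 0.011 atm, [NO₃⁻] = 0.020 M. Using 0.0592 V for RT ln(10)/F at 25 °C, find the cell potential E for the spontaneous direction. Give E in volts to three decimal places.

+0.055 V

NO₃⁻/NO is the cathode (higher E°), Hg₂²⁺/Hg the anode: E°cell = +0.98 − (+0.83) = +0.15 V, n = 6.
Overall: 2 NO₃⁻(aq) + 8 H⁺(aq) + 6 Hg(l) → 2 NO(g) + 4 H₂O(l) + 3 Hg₂²⁺(aq)
Q = P(NO)^2·[Hg₂²⁺]^3 / ([NO₃⁻]^2·[H⁺]^8); log Q = 9.588.
E = E° − (0.0592/n) log Q = +0.15 − (0.0592/6)(9.588) = +0.055 V.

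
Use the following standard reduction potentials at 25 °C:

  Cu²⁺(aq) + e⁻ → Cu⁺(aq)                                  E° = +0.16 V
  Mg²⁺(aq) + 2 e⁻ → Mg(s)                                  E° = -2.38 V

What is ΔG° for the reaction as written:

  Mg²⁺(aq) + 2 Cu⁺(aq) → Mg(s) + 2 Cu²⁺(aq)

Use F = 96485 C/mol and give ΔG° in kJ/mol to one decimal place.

+490.1 kJ/mol

As written, Mg²⁺/Mg is reduced (cathode) and Cu²⁺/Cu⁺ is oxidised (anode), so E°cell = (-2.38) − (+0.16) = -2.54 V.
Balancing electrons gives n = 2.
ΔG° = −nFE° = −(2)(96485)(-2.54) = 490,144 J = +490.1 kJ/mol.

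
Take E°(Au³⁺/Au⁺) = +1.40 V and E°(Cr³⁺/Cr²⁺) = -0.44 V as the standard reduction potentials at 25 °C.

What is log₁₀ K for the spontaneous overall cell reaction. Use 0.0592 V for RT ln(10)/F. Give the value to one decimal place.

Cathode: Au³⁺/Au⁺; anode: Cr³⁺/Cr²⁺. E°cell = +1.84 V, n = 2.
log K = nE°cell / 0.0592 = (2)(+1.84) / 0.0592 = 62.2.

62.2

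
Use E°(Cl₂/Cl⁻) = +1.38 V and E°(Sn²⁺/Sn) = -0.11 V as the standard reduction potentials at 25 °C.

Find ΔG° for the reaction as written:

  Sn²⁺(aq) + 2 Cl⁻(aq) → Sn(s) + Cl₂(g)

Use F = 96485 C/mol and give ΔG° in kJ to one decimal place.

As written, Sn²⁺/Sn is reduced (cathode) and Cl₂/Cl⁻ is oxidised (anode), so E°cell = (-0.11) − (+1.38) = -1.49 V.
Balancing electrons gives n = 2.
ΔG° = −nFE° = −(2)(96485)(-1.49) = 287,525 J = +287.5 kJ.

+287.5 kJ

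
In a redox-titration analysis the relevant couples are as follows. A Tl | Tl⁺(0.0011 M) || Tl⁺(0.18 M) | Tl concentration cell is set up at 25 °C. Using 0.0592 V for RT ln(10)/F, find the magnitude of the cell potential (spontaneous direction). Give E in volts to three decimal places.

For a concentration cell E°cell = 0. The 0.18 M side is the cathode (reduction is favoured where [Tl⁺] is higher).
With n = 1, E = −(0.0592/1) log([Tl⁺]ₐₙ/[Tl⁺]꜀ₐₜ) = −(0.0592/1) log(0.0011/0.18) = −(0.0592/1)(-2.214) = +0.131 V.

+0.131 V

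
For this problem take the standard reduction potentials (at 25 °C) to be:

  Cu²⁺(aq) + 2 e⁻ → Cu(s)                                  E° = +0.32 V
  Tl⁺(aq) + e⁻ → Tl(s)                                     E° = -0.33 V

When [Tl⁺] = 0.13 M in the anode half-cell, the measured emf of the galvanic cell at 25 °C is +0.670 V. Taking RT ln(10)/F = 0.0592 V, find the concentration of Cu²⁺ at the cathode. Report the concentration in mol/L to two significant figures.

0.080 M

Cu²⁺/Cu is the cathode, Tl⁺/Tl the anode: E°cell = +0.65 V, n = 2.
Overall reaction: Cu²⁺(aq) + 2 Tl(s) → Cu(s) + 2 Tl⁺(aq); Q = [Tl⁺]^2/[Cu²⁺]^1.
From E = E° − (0.0592/n) log Q: log Q = (E° − E)·n/0.0592 = (+0.65 − (+0.670))·2/0.0592 = -0.6757.
So 1·log[Cu²⁺] = 2·log(0.13) − log Q = -1.7721 − (-0.6757) = -1.0964; [Cu²⁺] = 10^(-1.0964) ≈ 0.080 M.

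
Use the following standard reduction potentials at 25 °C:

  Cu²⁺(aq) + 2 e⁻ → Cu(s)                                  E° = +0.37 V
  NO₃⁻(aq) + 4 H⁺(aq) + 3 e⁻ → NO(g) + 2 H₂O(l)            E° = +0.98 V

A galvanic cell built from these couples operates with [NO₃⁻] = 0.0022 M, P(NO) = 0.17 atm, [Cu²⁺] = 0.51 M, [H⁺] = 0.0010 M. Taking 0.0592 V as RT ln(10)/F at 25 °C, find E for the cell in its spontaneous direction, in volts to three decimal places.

NO₃⁻/NO is the cathode (higher E°), Cu²⁺/Cu the anode: E°cell = +0.98 − (+0.37) = +0.61 V, n = 6.
Overall: 2 NO₃⁻(aq) + 8 H⁺(aq) + 3 Cu(s) → 2 NO(g) + 4 H₂O(l) + 3 Cu²⁺(aq)
Q = P(NO)^2·[Cu²⁺]^3 / ([NO₃⁻]^2·[H⁺]^8); log Q = 26.899.
E = E° − (0.0592/n) log Q = +0.61 − (0.0592/6)(26.899) = +0.345 V.

+0.345 V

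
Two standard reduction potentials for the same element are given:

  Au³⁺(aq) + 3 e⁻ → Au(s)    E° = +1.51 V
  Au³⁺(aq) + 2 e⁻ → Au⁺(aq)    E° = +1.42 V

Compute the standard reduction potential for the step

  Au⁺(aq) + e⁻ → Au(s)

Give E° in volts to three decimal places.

Sequential free energies add, so n₃E°₃ = n₁E°₁ + n₂E°₂.
With n₃ = 3, and the known step contributing 2×(+1.42) V, the unknown satisfies 1·E° = 3×(+1.51) − 2×(+1.42) = +1.690.
E° = +1.690 / 1 = +1.690 V.

+1.690 V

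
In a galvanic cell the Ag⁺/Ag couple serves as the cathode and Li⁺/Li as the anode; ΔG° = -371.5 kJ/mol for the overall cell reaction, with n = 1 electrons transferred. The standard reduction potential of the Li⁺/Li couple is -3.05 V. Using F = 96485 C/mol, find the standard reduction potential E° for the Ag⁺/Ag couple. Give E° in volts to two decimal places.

+0.80 V

E°cell = −ΔG°/(nF) = −(-371.5×10³)/((1)(96485)) = +3.850 V.
Since Ag⁺/Ag is the cathode and Li⁺/Li the anode, E°cell = E°(Ag⁺/Ag) − E°(Li⁺/Li).
So E°(Ag⁺/Ag) = E°cell + E°(Li⁺/Li) = +3.850 + (-3.05) = +0.80 V.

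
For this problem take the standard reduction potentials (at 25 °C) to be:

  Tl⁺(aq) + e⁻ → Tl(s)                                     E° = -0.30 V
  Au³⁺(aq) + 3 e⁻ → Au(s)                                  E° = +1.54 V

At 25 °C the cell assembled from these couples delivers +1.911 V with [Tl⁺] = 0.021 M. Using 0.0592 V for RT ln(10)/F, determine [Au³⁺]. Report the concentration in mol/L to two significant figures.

Au³⁺/Au is the cathode, Tl⁺/Tl the anode: E°cell = +1.84 V, n = 3.
Overall reaction: Au³⁺(aq) + 3 Tl(s) → Au(s) + 3 Tl⁺(aq); Q = [Tl⁺]^3/[Au³⁺]^1.
From E = E° − (0.0592/n) log Q: log Q = (E° − E)·n/0.0592 = (+1.84 − (+1.911))·3/0.0592 = -3.5980.
So 1·log[Au³⁺] = 3·log(0.021) − log Q = -5.0333 − (-3.5980) = -1.4353; [Au³⁺] = 10^(-1.4353) ≈ 0.037 M.

0.037 M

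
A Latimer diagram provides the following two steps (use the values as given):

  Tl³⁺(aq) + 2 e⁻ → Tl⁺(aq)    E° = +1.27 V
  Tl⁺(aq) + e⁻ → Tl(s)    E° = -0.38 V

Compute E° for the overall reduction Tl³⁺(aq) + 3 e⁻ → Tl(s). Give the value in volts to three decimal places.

+0.720 V

Standard free energies of sequential steps add: ΔG°₃ = ΔG°₁ + ΔG°₂, so n₃E°₃ = n₁E°₁ + n₂E°₂.
E°₃ = (2×+1.27 + 1×-0.38) / 3 = (+2.160) / 3 = +0.720 V.
Simply averaging or adding the two E° values would be wrong; the electron-weighted sum is required.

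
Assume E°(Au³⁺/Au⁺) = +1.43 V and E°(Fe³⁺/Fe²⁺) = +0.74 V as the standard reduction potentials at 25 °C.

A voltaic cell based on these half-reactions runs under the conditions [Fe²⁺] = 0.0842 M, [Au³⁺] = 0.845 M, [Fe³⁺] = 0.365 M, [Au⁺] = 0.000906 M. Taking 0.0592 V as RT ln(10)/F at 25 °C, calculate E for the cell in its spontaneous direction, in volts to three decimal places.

Au³⁺/Au⁺ is the cathode (higher E°), Fe³⁺/Fe²⁺ the anode: E°cell = +1.43 − (+0.74) = +0.69 V, n = 2.
Overall: Au³⁺(aq) + 2 Fe²⁺(aq) → Au⁺(aq) + 2 Fe³⁺(aq)
Q = [Au⁺]·[Fe³⁺]^2 / ([Au³⁺]·[Fe²⁺]^2); log Q = -1.696.
E = E° − (0.0592/n) log Q = +0.69 − (0.0592/2)(-1.696) = +0.740 V.

+0.740 V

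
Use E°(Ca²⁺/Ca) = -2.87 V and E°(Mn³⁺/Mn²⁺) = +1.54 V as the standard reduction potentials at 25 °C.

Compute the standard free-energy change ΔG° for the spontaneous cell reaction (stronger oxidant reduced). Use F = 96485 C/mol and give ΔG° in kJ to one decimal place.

-851.0 kJ

Mn³⁺/Mn²⁺ (E° = +1.54 V) is the cathode; Ca²⁺/Ca (E° = -2.87 V) is the anode, so E°cell = +4.41 V.
Balancing electrons gives n = 2 (lcm of 1 and 2).
ΔG° = −nFE° = −(2)(96485)(+4.41) = -850,998 J = -851.0 kJ.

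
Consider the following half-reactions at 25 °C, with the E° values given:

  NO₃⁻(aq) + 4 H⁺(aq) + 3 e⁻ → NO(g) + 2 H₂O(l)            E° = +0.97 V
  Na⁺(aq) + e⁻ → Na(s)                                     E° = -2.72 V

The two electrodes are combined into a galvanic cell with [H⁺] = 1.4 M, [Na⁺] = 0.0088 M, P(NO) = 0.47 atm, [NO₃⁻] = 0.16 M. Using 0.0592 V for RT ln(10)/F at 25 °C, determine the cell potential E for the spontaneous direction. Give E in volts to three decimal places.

+3.814 V

NO₃⁻/NO is the cathode (higher E°), Na⁺/Na the anode: E°cell = +0.97 − (-2.72) = +3.69 V, n = 3.
Overall: NO₃⁻(aq) + 4 H⁺(aq) + 3 Na(s) → NO(g) + 2 H₂O(l) + 3 Na⁺(aq)
Q = P(NO)·[Na⁺]^3 / ([NO₃⁻]·[H⁺]^4); log Q = -6.283.
E = E° − (0.0592/n) log Q = +3.69 − (0.0592/3)(-6.283) = +3.814 V.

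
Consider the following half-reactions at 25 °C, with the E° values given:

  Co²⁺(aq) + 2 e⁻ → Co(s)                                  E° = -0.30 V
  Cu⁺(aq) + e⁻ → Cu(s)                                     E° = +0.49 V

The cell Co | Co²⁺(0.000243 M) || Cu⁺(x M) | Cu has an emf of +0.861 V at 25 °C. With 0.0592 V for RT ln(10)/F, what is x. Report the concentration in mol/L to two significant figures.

0.25 M

Cu⁺/Cu is the cathode, Co²⁺/Co the anode: E°cell = +0.79 V, n = 2.
Overall reaction: 2 Cu⁺(aq) + Co(s) → 2 Cu(s) + Co²⁺(aq); Q = [Co²⁺]^1/[Cu⁺]^2.
From E = E° − (0.0592/n) log Q: log Q = (E° − E)·n/0.0592 = (+0.79 − (+0.861))·2/0.0592 = -2.3986.
So 2·log[Cu⁺] = 1·log(0.000243) − log Q = -3.6144 − (-2.3986) = -1.2158; log[Cu⁺] = -1.2158 / 2 = -0.6079; [Cu⁺] = 10^(-0.6079) ≈ 0.25 M.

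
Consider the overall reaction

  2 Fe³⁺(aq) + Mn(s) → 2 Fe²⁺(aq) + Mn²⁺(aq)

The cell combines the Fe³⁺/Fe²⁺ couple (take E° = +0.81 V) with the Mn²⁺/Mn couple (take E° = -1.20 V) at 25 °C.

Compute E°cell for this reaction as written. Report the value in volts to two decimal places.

The Fe³⁺/Fe²⁺ couple has the higher reduction potential, so it is the cathode; Mn²⁺/Mn is oxidised at the anode.
E°cell = E°(cathode) − E°(anode) = (+0.81) − (-1.20) = +2.01 V.

+2.01 V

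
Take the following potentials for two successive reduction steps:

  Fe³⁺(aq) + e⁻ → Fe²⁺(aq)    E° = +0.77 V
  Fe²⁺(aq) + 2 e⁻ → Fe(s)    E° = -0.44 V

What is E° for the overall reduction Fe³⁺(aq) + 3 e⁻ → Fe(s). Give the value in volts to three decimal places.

Since ΔG° = −nFE° is additive over sequential reductions, n₃E°₃ = n₁E°₁ + n₂E°₂.
E°₃ = (1×+0.77 + 2×-0.44) / 3 = (-0.110) / 3 = -0.037 V.

-0.037 V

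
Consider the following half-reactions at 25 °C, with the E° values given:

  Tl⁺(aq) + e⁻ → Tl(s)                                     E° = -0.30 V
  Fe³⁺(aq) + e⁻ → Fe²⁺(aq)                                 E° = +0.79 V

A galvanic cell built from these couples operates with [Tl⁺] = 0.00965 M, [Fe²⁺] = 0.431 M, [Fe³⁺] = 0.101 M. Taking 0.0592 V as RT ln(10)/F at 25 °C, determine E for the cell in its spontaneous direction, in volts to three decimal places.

Fe³⁺/Fe²⁺ is the cathode (higher E°), Tl⁺/Tl the anode: E°cell = +0.79 − (-0.30) = +1.09 V, n = 1.
Overall: Fe³⁺(aq) + Tl(s) → Fe²⁺(aq) + Tl⁺(aq)
Q = [Fe²⁺]·[Tl⁺] / ([Fe³⁺]); log Q = -1.385.
E = E° − (0.0592/n) log Q = +1.09 − (0.0592/1)(-1.385) = +1.172 V.

+1.172 V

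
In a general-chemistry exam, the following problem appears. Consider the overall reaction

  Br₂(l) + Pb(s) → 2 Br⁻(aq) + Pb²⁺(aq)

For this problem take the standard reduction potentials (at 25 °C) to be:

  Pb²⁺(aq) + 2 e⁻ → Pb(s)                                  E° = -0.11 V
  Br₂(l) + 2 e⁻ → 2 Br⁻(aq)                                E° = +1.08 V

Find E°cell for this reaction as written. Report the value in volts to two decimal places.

The Br₂/Br⁻ couple has the higher reduction potential, so it is the cathode; Pb²⁺/Pb is oxidised at the anode.
E°cell = E°(cathode) − E°(anode) = (+1.08) − (-0.11) = +1.19 V.

+1.19 V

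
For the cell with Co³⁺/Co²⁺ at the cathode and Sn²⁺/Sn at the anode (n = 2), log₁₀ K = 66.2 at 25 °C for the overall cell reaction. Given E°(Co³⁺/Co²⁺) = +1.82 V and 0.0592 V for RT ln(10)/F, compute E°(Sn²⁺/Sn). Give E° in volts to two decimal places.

E°cell = (0.0592/n)·log K = (0.0592/2)(66.2) = +1.960 V.
Since Co³⁺/Co²⁺ is the cathode and Sn²⁺/Sn the anode, E°cell = E°(Co³⁺/Co²⁺) − E°(Sn²⁺/Sn).
So E°(Sn²⁺/Sn) = E°(Co³⁺/Co²⁺) − E°cell = (+1.82) − (+1.960) = -0.14 V.

-0.14 V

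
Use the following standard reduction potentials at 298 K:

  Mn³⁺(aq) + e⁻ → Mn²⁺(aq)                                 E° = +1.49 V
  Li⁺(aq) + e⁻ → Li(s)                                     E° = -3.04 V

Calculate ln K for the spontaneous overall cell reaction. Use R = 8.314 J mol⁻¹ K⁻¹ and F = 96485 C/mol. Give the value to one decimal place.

176.4

Cathode: Mn³⁺/Mn²⁺; anode: Li⁺/Li. E°cell = (+1.49) − (-3.04) = +4.53 V, with n = 1.
ΔG° = −nFE° = −RT ln K, so ln K = nFE°/(RT) = (1)(96485)(+4.53) / ((8.314)(298)) = 176.413.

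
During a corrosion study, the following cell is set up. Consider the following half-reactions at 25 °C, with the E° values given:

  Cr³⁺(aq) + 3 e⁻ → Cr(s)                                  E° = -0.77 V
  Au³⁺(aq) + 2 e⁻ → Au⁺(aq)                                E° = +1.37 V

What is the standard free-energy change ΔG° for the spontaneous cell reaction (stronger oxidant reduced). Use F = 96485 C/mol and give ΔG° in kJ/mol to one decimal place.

Au³⁺/Au⁺ (E° = +1.37 V) is the cathode; Cr³⁺/Cr (E° = -0.77 V) is the anode, so E°cell = +2.14 V.
Balancing electrons gives n = 6 (lcm of 2 and 3).
ΔG° = −nFE° = −(6)(96485)(+2.14) = -1,238,867 J = -1238.9 kJ/mol.

-1238.9 kJ/mol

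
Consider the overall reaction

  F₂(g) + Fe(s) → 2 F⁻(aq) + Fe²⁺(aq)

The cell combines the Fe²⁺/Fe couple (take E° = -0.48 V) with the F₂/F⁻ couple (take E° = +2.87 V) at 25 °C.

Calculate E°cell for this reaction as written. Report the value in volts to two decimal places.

The F₂/F⁻ couple has the higher reduction potential, so it is the cathode; Fe²⁺/Fe is oxidised at the anode.
E°cell = E°(cathode) − E°(anode) = (+2.87) − (-0.48) = +3.35 V.
Since E°cell > 0, the reaction is spontaneous under standard conditions.

+3.35 V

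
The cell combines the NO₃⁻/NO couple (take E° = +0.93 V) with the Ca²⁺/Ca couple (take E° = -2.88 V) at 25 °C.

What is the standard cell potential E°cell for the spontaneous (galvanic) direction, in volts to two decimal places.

The NO₃⁻/NO couple has the higher reduction potential, so it is the cathode; Ca²⁺/Ca is oxidised at the anode.
E°cell = E°(cathode) − E°(anode) = (+0.93) − (-2.88) = +3.81 V.

+3.81 V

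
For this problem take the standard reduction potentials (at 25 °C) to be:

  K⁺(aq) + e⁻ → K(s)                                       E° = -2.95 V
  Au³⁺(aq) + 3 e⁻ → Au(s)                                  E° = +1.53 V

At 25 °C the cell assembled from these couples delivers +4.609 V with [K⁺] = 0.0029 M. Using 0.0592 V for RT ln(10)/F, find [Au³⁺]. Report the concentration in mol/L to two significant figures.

0.084 M

Au³⁺/Au is the cathode, K⁺/K the anode: E°cell = +4.48 V, n = 3.
Overall reaction: Au³⁺(aq) + 3 K(s) → Au(s) + 3 K⁺(aq); Q = [K⁺]^3/[Au³⁺]^1.
From E = E° − (0.0592/n) log Q: log Q = (E° − E)·n/0.0592 = (+4.48 − (+4.609))·3/0.0592 = -6.5372.
So 1·log[Au³⁺] = 3·log(0.0029) − log Q = -7.6128 − (-6.5372) = -1.0756; [Au³⁺] = 10^(-1.0756) ≈ 0.084 M.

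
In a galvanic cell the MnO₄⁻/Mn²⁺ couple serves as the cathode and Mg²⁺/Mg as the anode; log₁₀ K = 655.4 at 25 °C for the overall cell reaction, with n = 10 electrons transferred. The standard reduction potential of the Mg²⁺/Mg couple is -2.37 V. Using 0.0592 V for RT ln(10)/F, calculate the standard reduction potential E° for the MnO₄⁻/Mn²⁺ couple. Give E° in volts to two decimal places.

E°cell = (0.0592/n)·log K = (0.0592/10)(655.4) = +3.880 V.
Since MnO₄⁻/Mn²⁺ is the cathode and Mg²⁺/Mg the anode, E°cell = E°(MnO₄⁻/Mn²⁺) − E°(Mg²⁺/Mg).
So E°(MnO₄⁻/Mn²⁺) = E°cell + E°(Mg²⁺/Mg) = +3.880 + (-2.37) = +1.51 V.

+1.51 V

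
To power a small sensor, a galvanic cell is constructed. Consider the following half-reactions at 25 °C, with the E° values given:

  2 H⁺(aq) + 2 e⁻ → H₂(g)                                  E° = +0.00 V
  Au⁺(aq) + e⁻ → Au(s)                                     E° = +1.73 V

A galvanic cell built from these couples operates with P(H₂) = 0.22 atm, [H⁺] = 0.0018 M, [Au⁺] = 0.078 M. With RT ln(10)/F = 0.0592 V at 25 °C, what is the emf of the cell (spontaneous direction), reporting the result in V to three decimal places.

Au⁺/Au is the cathode (higher E°), H⁺/H₂ the anode: E°cell = +1.73 − (+0.00) = +1.73 V, n = 2.
Overall: 2 Au⁺(aq) + H₂(g) → 2 Au(s) + 2 H⁺(aq)
Q = [H⁺]^2 / ([Au⁺]^2·P(H₂)); log Q = -2.616.
E = E° − (0.0592/n) log Q = +1.73 − (0.0592/2)(-2.616) = +1.807 V.

+1.807 V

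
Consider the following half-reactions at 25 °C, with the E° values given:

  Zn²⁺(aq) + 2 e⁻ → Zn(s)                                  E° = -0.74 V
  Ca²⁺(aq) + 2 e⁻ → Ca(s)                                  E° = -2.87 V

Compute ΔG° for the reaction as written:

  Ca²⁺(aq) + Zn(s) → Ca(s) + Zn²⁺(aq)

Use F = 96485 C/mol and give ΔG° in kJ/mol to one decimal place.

As written, Ca²⁺/Ca is reduced (cathode) and Zn²⁺/Zn is oxidised (anode), so E°cell = (-2.87) − (-0.74) = -2.13 V.
Balancing electrons gives n = 2.
ΔG° = −nFE° = −(2)(96485)(-2.13) = 411,026 J = +411.0 kJ/mol.

+411.0 kJ/mol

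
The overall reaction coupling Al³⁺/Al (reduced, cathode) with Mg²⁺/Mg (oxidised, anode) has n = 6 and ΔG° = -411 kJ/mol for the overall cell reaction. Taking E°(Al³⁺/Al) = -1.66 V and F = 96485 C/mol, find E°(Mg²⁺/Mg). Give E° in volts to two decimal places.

-2.37 V

E°cell = −ΔG°/(nF) = −(-411×10³)/((6)(96485)) = +0.710 V.
Since Al³⁺/Al is the cathode and Mg²⁺/Mg the anode, E°cell = E°(Al³⁺/Al) − E°(Mg²⁺/Mg).
So E°(Mg²⁺/Mg) = E°(Al³⁺/Al) − E°cell = (-1.66) − (+0.710) = -2.37 V.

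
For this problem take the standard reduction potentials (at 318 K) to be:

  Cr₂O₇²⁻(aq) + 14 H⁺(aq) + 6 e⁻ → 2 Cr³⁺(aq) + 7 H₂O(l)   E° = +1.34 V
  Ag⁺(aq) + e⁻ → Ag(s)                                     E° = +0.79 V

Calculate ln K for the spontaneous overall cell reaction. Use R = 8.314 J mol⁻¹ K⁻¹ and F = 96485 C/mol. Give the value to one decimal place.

Cathode: Cr₂O₇²⁻/Cr³⁺; anode: Ag⁺/Ag. E°cell = (+1.34) − (+0.79) = +0.55 V, with n = 6.
ΔG° = −nFE° = −RT ln K, so ln K = nFE°/(RT) = (6)(96485)(+0.55) / ((8.314)(318)) = 120.431.

120.4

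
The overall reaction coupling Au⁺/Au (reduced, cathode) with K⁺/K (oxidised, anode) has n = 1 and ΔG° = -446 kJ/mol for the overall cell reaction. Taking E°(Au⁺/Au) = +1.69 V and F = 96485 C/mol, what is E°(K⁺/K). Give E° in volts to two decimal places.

E°cell = −ΔG°/(nF) = −(-446×10³)/((1)(96485)) = +4.622 V.
Since Au⁺/Au is the cathode and K⁺/K the anode, E°cell = E°(Au⁺/Au) − E°(K⁺/K).
So E°(K⁺/K) = E°(Au⁺/Au) − E°cell = (+1.69) − (+4.622) = -2.93 V.

-2.93 V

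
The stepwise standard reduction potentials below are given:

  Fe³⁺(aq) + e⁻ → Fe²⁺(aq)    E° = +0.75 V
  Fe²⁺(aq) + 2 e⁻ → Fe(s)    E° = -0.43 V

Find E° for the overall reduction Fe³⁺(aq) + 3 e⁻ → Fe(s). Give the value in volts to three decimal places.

Since ΔG° = −nFE° is additive over sequential reductions, n₃E°₃ = n₁E°₁ + n₂E°₂.
E°₃ = (1×+0.75 + 2×-0.43) / 3 = (-0.110) / 3 = -0.037 V.
Simply averaging or adding the two E° values would be wrong; the electron-weighted sum is required.

-0.037 V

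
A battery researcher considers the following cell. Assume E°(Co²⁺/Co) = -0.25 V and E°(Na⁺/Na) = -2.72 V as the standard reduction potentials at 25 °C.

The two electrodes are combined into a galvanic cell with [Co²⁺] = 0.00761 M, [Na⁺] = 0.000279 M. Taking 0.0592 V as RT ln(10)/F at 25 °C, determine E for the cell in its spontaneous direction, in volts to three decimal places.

+2.618 V

Co²⁺/Co is the cathode (higher E°), Na⁺/Na the anode: E°cell = -0.25 − (-2.72) = +2.47 V, n = 2.
Overall: Co²⁺(aq) + 2 Na(s) → Co(s) + 2 Na⁺(aq)
Q = [Na⁺]^2 / ([Co²⁺]); log Q = -4.990.
E = E° − (0.0592/n) log Q = +2.47 − (0.0592/2)(-4.990) = +2.618 V.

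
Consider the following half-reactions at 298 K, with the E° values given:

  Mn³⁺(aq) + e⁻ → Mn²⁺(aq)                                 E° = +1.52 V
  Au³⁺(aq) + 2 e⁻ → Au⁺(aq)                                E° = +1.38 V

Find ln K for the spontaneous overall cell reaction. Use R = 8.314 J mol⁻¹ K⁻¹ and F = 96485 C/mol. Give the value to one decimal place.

10.9

Cathode: Mn³⁺/Mn²⁺; anode: Au³⁺/Au⁺. E°cell = (+1.52) − (+1.38) = +0.14 V, with n = 2.
ΔG° = −nFE° = −RT ln K, so ln K = nFE°/(RT) = (2)(96485)(+0.14) / ((8.314)(298)) = 10.904.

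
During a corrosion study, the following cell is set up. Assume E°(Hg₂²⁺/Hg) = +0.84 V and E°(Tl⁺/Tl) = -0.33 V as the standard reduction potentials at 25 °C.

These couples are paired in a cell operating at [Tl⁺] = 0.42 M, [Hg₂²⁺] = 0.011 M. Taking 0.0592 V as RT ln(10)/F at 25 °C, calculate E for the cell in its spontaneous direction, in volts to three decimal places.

+1.134 V

Hg₂²⁺/Hg is the cathode (higher E°), Tl⁺/Tl the anode: E°cell = +0.84 − (-0.33) = +1.17 V, n = 2.
Overall: Hg₂²⁺(aq) + 2 Tl(s) → 2 Hg(l) + 2 Tl⁺(aq)
Q = [Tl⁺]^2 / ([Hg₂²⁺]); log Q = 1.205.
E = E° − (0.0592/n) log Q = +1.17 − (0.0592/2)(1.205) = +1.134 V.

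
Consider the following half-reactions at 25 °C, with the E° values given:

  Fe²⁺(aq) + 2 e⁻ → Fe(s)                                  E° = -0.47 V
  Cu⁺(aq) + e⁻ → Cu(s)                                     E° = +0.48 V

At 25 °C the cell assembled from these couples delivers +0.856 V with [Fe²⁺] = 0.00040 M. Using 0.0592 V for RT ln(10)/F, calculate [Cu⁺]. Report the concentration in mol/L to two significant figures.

0.00052 M

Cu⁺/Cu is the cathode, Fe²⁺/Fe the anode: E°cell = +0.95 V, n = 2.
Overall reaction: 2 Cu⁺(aq) + Fe(s) → 2 Cu(s) + Fe²⁺(aq); Q = [Fe²⁺]^1/[Cu⁺]^2.
From E = E° − (0.0592/n) log Q: log Q = (E° − E)·n/0.0592 = (+0.95 − (+0.856))·2/0.0592 = 3.1757.
So 2·log[Cu⁺] = 1·log(0.0004) − log Q = -3.3979 − (3.1757) = -6.5736; log[Cu⁺] = -6.5736 / 2 = -3.2868; [Cu⁺] = 10^(-3.2868) ≈ 0.00052 M.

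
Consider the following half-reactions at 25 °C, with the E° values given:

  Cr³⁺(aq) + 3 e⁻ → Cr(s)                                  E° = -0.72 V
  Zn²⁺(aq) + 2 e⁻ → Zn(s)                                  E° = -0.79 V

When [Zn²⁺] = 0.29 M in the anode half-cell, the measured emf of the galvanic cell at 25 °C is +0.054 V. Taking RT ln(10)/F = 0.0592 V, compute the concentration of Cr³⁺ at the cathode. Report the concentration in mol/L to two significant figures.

0.024 M

Cr³⁺/Cr is the cathode, Zn²⁺/Zn the anode: E°cell = +0.07 V, n = 6.
Overall reaction: 2 Cr³⁺(aq) + 3 Zn(s) → 2 Cr(s) + 3 Zn²⁺(aq); Q = [Zn²⁺]^3/[Cr³⁺]^2.
From E = E° − (0.0592/n) log Q: log Q = (E° − E)·n/0.0592 = (+0.07 − (+0.054))·6/0.0592 = 1.6216.
So 2·log[Cr³⁺] = 3·log(0.29) − log Q = -1.6128 − (1.6216) = -3.2344; log[Cr³⁺] = -3.2344 / 2 = -1.6172; [Cr³⁺] = 10^(-1.6172) ≈ 0.024 M.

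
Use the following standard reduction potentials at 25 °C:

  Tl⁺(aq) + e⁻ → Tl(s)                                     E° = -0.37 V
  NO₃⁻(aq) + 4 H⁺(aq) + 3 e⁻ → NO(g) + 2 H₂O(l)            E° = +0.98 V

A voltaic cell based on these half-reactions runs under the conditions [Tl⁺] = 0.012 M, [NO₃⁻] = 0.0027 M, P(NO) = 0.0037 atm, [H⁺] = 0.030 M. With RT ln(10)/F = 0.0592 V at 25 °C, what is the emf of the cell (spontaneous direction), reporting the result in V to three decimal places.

NO₃⁻/NO is the cathode (higher E°), Tl⁺/Tl the anode: E°cell = +0.98 − (-0.37) = +1.35 V, n = 3.
Overall: NO₃⁻(aq) + 4 H⁺(aq) + 3 Tl(s) → NO(g) + 2 H₂O(l) + 3 Tl⁺(aq)
Q = P(NO)·[Tl⁺]^3 / ([NO₃⁻]·[H⁺]^4); log Q = 0.466.
E = E° − (0.0592/n) log Q = +1.35 − (0.0592/3)(0.466) = +1.341 V.

+1.341 V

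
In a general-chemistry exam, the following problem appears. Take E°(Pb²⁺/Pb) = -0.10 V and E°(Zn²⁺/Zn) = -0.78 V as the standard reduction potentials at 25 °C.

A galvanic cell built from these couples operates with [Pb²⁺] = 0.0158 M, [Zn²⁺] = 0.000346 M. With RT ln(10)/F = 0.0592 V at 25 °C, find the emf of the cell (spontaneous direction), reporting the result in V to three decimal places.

Pb²⁺/Pb is the cathode (higher E°), Zn²⁺/Zn the anode: E°cell = -0.10 − (-0.78) = +0.68 V, n = 2.
Overall: Pb²⁺(aq) + Zn(s) → Pb(s) + Zn²⁺(aq)
Q = [Zn²⁺] / ([Pb²⁺]); log Q = -1.660.
E = E° − (0.0592/n) log Q = +0.68 − (0.0592/2)(-1.660) = +0.729 V.

+0.729 V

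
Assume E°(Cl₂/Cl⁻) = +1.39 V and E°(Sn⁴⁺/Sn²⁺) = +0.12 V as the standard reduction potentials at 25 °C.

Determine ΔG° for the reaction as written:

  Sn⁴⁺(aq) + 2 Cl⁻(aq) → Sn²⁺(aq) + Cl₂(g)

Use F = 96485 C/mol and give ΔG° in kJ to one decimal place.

+245.1 kJ

As written, Sn⁴⁺/Sn²⁺ is reduced (cathode) and Cl₂/Cl⁻ is oxidised (anode), so E°cell = (+0.12) − (+1.39) = -1.27 V.
Balancing electrons gives n = 2.
ΔG° = −nFE° = −(2)(96485)(-1.27) = 245,072 J = +245.1 kJ.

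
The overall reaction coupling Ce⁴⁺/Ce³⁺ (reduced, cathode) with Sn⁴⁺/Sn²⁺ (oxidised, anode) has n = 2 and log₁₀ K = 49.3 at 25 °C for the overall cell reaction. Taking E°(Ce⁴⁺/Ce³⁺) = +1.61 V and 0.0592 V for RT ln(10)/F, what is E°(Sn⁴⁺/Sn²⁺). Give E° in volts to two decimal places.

E°cell = (0.0592/n)·log K = (0.0592/2)(49.3) = +1.459 V.
Since Ce⁴⁺/Ce³⁺ is the cathode and Sn⁴⁺/Sn²⁺ the anode, E°cell = E°(Ce⁴⁺/Ce³⁺) − E°(Sn⁴⁺/Sn²⁺).
So E°(Sn⁴⁺/Sn²⁺) = E°(Ce⁴⁺/Ce³⁺) − E°cell = (+1.61) − (+1.459) = +0.15 V.

+0.15 V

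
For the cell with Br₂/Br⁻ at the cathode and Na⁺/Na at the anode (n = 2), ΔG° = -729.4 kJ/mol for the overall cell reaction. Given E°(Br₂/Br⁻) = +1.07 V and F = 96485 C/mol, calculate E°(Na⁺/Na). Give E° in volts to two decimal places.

E°cell = −ΔG°/(nF) = −(-729.4×10³)/((2)(96485)) = +3.780 V.
Since Br₂/Br⁻ is the cathode and Na⁺/Na the anode, E°cell = E°(Br₂/Br⁻) − E°(Na⁺/Na).
So E°(Na⁺/Na) = E°(Br₂/Br⁻) − E°cell = (+1.07) − (+3.780) = -2.71 V.

-2.71 V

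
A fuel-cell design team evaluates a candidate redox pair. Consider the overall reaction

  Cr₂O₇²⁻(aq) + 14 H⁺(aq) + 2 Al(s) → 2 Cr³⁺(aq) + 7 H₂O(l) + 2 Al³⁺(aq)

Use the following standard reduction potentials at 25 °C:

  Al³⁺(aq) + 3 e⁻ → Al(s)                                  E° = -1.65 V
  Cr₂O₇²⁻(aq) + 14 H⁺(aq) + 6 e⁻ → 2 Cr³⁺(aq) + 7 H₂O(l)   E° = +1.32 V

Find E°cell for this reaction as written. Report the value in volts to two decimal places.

+2.97 V

The Cr₂O₇²⁻/Cr³⁺ couple has the higher reduction potential, so it is the cathode; Al³⁺/Al is oxidised at the anode.
E°cell = E°(cathode) − E°(anode) = (+1.32) − (-1.65) = +2.97 V.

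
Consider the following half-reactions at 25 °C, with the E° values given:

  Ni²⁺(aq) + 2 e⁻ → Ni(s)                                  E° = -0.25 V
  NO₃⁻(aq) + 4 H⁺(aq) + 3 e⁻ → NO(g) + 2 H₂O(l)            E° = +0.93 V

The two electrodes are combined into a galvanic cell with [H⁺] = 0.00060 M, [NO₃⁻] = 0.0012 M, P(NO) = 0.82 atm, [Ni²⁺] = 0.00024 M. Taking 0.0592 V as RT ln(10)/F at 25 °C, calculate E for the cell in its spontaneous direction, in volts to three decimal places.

+0.977 V

NO₃⁻/NO is the cathode (higher E°), Ni²⁺/Ni the anode: E°cell = +0.93 − (-0.25) = +1.18 V, n = 6.
Overall: 2 NO₃⁻(aq) + 8 H⁺(aq) + 3 Ni(s) → 2 NO(g) + 4 H₂O(l) + 3 Ni²⁺(aq)
Q = P(NO)^2·[Ni²⁺]^3 / ([NO₃⁻]^2·[H⁺]^8); log Q = 20.585.
E = E° − (0.0592/n) log Q = +1.18 − (0.0592/6)(20.585) = +0.977 V.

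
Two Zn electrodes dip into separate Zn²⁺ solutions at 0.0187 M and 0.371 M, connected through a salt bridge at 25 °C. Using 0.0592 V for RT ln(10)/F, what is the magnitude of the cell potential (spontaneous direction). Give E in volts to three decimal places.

For a concentration cell E°cell = 0. The 0.371 M side is the cathode (reduction is favoured where [Zn²⁺] is higher).
With n = 2, E = −(0.0592/2) log([Zn²⁺]ₐₙ/[Zn²⁺]꜀ₐₜ) = −(0.0592/2) log(0.0187/0.371) = −(0.0592/2)(-1.298) = +0.038 V.

+0.038 V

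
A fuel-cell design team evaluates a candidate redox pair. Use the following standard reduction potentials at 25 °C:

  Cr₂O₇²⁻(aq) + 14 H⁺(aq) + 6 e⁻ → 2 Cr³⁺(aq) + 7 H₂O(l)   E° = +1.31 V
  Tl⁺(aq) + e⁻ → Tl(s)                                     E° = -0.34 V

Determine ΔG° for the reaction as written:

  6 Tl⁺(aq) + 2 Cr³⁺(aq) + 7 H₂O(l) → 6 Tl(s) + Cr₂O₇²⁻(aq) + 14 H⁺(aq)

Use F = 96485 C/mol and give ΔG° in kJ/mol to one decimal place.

As written, Tl⁺/Tl is reduced (cathode) and Cr₂O₇²⁻/Cr³⁺ is oxidised (anode), so E°cell = (-0.34) − (+1.31) = -1.65 V.
Balancing electrons gives n = 6.
ΔG° = −nFE° = −(6)(96485)(-1.65) = 955,202 J = +955.2 kJ/mol.

+955.2 kJ/mol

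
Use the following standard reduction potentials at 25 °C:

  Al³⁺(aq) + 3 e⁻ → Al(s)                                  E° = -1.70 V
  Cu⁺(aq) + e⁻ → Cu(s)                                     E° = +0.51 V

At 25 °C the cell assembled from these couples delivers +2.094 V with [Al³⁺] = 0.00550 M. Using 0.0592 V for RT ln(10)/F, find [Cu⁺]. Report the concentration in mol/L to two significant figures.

Cu⁺/Cu is the cathode, Al³⁺/Al the anode: E°cell = +2.21 V, n = 3.
Overall reaction: 3 Cu⁺(aq) + Al(s) → 3 Cu(s) + Al³⁺(aq); Q = [Al³⁺]^1/[Cu⁺]^3.
From E = E° − (0.0592/n) log Q: log Q = (E° − E)·n/0.0592 = (+2.21 − (+2.094))·3/0.0592 = 5.8784.
So 3·log[Cu⁺] = 1·log(0.0055) − log Q = -2.2596 − (5.8784) = -8.1380; log[Cu⁺] = -8.1380 / 3 = -2.7127; [Cu⁺] = 10^(-2.7127) ≈ 0.0019 M.

0.0019 M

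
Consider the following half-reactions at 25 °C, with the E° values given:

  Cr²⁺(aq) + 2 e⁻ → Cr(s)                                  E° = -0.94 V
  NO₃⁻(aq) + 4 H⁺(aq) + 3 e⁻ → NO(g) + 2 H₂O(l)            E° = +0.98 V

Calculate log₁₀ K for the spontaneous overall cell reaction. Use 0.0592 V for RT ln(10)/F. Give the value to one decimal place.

194.6

Cathode: NO₃⁻/NO; anode: Cr²⁺/Cr. E°cell = +1.92 V, n = 6.
log K = nE°cell / 0.0592 = (6)(+1.92) / 0.0592 = 194.6.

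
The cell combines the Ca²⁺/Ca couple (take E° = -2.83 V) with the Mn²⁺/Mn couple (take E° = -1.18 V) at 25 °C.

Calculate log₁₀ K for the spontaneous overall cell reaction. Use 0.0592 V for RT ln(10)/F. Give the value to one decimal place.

55.7

Cathode: Mn²⁺/Mn; anode: Ca²⁺/Ca. E°cell = +1.65 V, n = 2.
log K = nE°cell / 0.0592 = (2)(+1.65) / 0.0592 = 55.7.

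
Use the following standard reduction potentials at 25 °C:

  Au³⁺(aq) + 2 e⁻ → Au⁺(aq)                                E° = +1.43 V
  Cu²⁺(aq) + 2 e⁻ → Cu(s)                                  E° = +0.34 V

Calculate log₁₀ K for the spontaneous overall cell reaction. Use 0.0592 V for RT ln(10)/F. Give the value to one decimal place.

Cathode: Au³⁺/Au⁺; anode: Cu²⁺/Cu. E°cell = +1.09 V, n = 2.
log K = nE°cell / 0.0592 = (2)(+1.09) / 0.0592 = 36.8.

36.8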